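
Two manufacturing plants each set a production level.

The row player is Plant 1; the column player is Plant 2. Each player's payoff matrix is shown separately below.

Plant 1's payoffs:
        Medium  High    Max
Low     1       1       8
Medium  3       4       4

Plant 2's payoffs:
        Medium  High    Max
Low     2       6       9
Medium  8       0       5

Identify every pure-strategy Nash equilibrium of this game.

Plant 1 against Medium: payoffs 1, 3 → best response Medium.
Plant 1 against High: payoffs 1, 4 → best response Medium.
Plant 1 against Max: payoffs 8, 4 → best response Low.
Plant 2 against Low: payoffs 2, 6, 9 → best response Max.
Plant 2 against Medium: payoffs 8, 0, 5 → best response Medium.
Mutual best responses: (Low, Max); (Medium, Medium).

The pure Nash equilibria are (Low, Max); (Medium, Medium).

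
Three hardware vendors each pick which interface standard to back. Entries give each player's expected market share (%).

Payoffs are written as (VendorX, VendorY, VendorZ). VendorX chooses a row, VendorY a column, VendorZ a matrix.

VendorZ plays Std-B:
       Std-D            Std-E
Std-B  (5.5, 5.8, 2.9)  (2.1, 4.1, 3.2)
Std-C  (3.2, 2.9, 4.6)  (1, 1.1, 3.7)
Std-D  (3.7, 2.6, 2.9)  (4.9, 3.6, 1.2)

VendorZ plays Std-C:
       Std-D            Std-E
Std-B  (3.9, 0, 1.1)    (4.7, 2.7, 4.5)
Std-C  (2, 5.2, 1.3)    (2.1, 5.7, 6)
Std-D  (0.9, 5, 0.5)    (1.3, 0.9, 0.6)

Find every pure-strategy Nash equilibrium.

Pure-strategy Nash equilibria: (Std-B, Std-D, Std-B) and (Std-B, Std-E, Std-C) and (Std-D, Std-E, Std-B)

For each strategy profile, look for a profitable unilateral deviation.
(Std-B, Std-D, Std-B): VendorX gets 5.5, best alternative 3.7; VendorY gets 5.8, best alternative 4.1; VendorZ gets 2.9, best alternative 1.1. No profitable deviation — NE.
(Std-B, Std-D, Std-C): VendorY can switch to Std-E (0 → 2.7). Not NE.
(Std-B, Std-E, Std-B): VendorX can switch to Std-D (2.1 → 4.9). Not NE.
(Std-B, Std-E, Std-C): VendorX gets 4.7, best alternative 2.1; VendorY gets 2.7, best alternative 0; VendorZ gets 4.5, best alternative 3.2. No profitable deviation — NE.
(Std-C, Std-D, Std-B): VendorX can switch to Std-B (3.2 → 5.5). Not NE.
(Std-C, Std-D, Std-C): VendorX can switch to Std-B (2 → 3.9). Not NE.
(Std-C, Std-E, Std-B): VendorX can switch to Std-B (1 → 2.1). Not NE.
(Std-C, Std-E, Std-C): VendorX can switch to Std-B (2.1 → 4.7). Not NE.
(Std-D, Std-D, Std-B): VendorX can switch to Std-B (3.7 → 5.5). Not NE.
(Std-D, Std-D, Std-C): VendorX can switch to Std-B (0.9 → 3.9). Not NE.
(Std-D, Std-E, Std-B): VendorX gets 4.9, best alternative 2.1; VendorY gets 3.6, best alternative 2.6; VendorZ gets 1.2, best alternative 0.6. No profitable deviation — NE.
(The remaining 1 profile has a profitable deviation by the same check.)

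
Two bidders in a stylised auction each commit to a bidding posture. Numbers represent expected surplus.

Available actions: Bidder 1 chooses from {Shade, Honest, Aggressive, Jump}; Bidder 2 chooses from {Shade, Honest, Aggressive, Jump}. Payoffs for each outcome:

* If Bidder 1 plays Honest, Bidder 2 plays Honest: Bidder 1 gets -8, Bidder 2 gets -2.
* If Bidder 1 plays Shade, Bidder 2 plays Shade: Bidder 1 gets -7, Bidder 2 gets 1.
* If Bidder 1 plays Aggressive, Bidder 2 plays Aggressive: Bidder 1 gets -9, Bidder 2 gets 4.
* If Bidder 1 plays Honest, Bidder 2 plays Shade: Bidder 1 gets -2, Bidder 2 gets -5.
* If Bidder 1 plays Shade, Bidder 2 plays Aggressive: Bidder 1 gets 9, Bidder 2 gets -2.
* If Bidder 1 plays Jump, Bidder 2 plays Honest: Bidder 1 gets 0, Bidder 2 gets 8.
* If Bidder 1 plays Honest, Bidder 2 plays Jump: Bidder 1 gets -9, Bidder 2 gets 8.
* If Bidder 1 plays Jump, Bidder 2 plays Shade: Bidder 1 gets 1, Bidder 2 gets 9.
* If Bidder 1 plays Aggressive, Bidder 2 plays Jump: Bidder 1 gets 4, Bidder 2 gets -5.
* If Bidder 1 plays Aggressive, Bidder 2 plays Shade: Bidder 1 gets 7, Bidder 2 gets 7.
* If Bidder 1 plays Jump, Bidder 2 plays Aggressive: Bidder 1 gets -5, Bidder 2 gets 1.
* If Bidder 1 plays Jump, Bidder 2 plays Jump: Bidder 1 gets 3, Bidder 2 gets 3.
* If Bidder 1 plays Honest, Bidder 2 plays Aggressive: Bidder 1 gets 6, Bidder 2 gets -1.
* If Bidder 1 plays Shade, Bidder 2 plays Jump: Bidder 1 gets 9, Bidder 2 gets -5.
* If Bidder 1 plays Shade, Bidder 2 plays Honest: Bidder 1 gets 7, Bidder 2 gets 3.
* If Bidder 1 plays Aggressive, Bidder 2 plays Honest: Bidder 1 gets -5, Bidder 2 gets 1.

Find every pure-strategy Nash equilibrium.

(Shade, Shade): Bidder 1 can switch to Honest (-7 → -2). Not NE.
(Shade, Honest): Bidder 1 gets 7, best alternative 0; Bidder 2 gets 3, best alternative 1. No profitable deviation — NE.
(Shade, Aggressive): Bidder 2 can switch to Shade (-2 → 1). Not NE.
(Shade, Jump): Bidder 2 can switch to Shade (-5 → 1). Not NE.
(Honest, Shade): Bidder 1 can switch to Aggressive (-2 → 7). Not NE.
(Honest, Honest): Bidder 1 can switch to Shade (-8 → 7). Not NE.
(Honest, Aggressive): Bidder 1 can switch to Shade (6 → 9). Not NE.
(Honest, Jump): Bidder 1 can switch to Shade (-9 → 9). Not NE.
(Aggressive, Shade): Bidder 1 gets 7, best alternative 1; Bidder 2 gets 7, best alternative 4. No profitable deviation — NE.
(Aggressive, Honest): Bidder 1 can switch to Shade (-5 → 7). Not NE.
(Aggressive, Aggressive): Bidder 1 can switch to Shade (-9 → 9). Not NE.
(Aggressive, Jump): Bidder 1 can switch to Shade (4 → 9). Not NE.
(Jump, Shade): Bidder 1 can switch to Aggressive (1 → 7). Not NE.
(Jump, Honest): Bidder 1 can switch to Shade (0 → 7). Not NE.
(The remaining 2 profiles each have a profitable deviation by the same check.)

(Shade, Honest); (Aggressive, Shade)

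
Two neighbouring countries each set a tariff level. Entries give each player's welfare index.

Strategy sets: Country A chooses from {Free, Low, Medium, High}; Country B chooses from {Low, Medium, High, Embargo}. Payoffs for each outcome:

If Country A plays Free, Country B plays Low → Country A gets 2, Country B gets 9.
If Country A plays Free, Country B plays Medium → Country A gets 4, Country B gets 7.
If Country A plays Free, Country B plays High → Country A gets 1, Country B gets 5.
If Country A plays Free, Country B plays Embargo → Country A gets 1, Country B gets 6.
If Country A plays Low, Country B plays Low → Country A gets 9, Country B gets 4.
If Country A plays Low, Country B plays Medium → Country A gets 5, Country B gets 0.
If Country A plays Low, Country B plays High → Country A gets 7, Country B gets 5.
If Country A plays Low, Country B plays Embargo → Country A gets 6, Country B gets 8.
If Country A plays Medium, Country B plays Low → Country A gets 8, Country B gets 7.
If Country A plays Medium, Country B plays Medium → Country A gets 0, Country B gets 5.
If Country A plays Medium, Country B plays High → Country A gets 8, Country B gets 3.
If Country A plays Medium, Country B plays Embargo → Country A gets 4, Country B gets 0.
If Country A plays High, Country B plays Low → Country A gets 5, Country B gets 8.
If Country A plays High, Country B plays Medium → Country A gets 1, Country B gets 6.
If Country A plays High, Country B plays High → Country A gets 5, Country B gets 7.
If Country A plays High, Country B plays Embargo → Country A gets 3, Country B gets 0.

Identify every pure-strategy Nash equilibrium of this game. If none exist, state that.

For each player, find the best response to each opponent profile; mutual best responses are the pure NE.
Country A against Low: payoffs 2, 9, 8, 5 → best response Low.
Country A against Medium: payoffs 4, 5, 0, 1 → best response Low.
Country A against High: payoffs 1, 7, 8, 5 → best response Medium.
Country A against Embargo: payoffs 1, 6, 4, 3 → best response Low.
Country B against Free: payoffs 9, 7, 5, 6 → best response Low.
Country B against Low: payoffs 4, 0, 5, 8 → best response Embargo.
Country B against Medium: payoffs 7, 5, 3, 0 → best response Low.
Country B against High: payoffs 8, 6, 7, 0 → best response Low.
Mutual best responses: (Low, Embargo).

The unique pure-strategy Nash equilibrium is (Low, Embargo).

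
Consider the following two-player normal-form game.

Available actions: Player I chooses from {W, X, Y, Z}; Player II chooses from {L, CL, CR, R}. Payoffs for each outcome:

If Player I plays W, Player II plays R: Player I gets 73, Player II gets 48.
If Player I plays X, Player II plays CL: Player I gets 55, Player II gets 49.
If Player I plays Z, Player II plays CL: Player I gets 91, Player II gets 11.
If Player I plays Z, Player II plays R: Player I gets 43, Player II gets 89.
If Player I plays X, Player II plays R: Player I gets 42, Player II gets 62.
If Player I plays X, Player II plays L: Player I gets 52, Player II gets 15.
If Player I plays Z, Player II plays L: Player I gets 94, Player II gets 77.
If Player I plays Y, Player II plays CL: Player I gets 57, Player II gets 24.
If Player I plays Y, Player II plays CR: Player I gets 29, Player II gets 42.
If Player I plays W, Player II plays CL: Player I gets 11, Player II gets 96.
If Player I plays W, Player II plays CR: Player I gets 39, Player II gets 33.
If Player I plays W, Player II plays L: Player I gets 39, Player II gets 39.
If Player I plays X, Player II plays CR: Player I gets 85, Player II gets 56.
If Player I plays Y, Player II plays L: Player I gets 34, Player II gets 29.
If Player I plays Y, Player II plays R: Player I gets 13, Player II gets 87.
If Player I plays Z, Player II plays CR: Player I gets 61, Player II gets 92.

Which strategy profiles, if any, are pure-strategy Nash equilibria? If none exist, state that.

Mark each player's best response to every combination of opponents' strategies; a profile where every player is best-responding is a pure Nash equilibrium.
Player I against L: payoffs 39, 52, 34, 94 → best response Z.
Player I against CL: payoffs 11, 55, 57, 91 → best response Z.
Player I against CR: payoffs 39, 85, 29, 61 → best response X.
Player I against R: payoffs 73, 42, 13, 43 → best response W.
Player II against W: payoffs 39, 96, 33, 48 → best response CL.
Player II against X: payoffs 15, 49, 56, 62 → best response R.
Player II against Y: payoffs 29, 24, 42, 87 → best response R.
Player II against Z: payoffs 77, 11, 92, 89 → best response CR.
No profile is a mutual best response for all players.

none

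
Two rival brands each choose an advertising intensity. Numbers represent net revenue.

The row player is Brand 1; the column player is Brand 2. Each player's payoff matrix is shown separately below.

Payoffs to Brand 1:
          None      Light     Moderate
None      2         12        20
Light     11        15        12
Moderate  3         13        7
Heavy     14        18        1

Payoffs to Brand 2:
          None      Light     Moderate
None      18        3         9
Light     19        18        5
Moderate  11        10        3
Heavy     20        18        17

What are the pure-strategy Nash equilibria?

Brand 1 against None: payoffs 2, 11, 3, 14 → best response Heavy.
Brand 1 against Light: payoffs 12, 15, 13, 18 → best response Heavy.
Brand 1 against Moderate: payoffs 20, 12, 7, 1 → best response None.
Brand 2 against None: payoffs 18, 3, 9 → best response None.
Brand 2 against Light: payoffs 19, 18, 5 → best response None.
Brand 2 against Moderate: payoffs 11, 10, 3 → best response None.
Brand 2 against Heavy: payoffs 20, 18, 17 → best response None.
Mutual best responses: (Heavy, None).

The unique pure-strategy Nash equilibrium is (Heavy, None).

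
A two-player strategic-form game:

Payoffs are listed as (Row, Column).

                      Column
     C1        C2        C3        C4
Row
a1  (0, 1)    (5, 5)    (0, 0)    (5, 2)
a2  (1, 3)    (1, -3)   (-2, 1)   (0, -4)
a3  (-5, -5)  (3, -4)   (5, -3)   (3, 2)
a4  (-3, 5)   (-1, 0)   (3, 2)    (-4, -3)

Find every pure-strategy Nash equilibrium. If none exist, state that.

Pure-strategy Nash equilibria: (a1, C2); (a2, C1)

Row against C1: payoffs 0, 1, -5, -3 → best response a2.
Row against C2: payoffs 5, 1, 3, -1 → best response a1.
Row against C3: payoffs 0, -2, 5, 3 → best response a3.
Row against C4: payoffs 5, 0, 3, -4 → best response a1.
Column against a1: payoffs 1, 5, 0, 2 → best response C2.
Column against a2: payoffs 3, -3, 1, -4 → best response C1.
Column against a3: payoffs -5, -4, -3, 2 → best response C4.
Column against a4: payoffs 5, 0, 2, -3 → best response C1.
Mutual best responses: (a1, C2); (a2, C1).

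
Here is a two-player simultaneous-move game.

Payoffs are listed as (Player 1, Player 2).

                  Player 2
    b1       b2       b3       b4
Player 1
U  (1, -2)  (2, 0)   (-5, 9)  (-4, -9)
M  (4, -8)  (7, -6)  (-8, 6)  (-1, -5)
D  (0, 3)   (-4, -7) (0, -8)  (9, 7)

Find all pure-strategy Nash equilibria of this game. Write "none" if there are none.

(D, b4)

Player 1 against b1: payoffs 1, 4, 0 → best response M.
Player 1 against b2: payoffs 2, 7, -4 → best response M.
Player 1 against b3: payoffs -5, -8, 0 → best response D.
Player 1 against b4: payoffs -4, -1, 9 → best response D.
Player 2 against U: payoffs -2, 0, 9, -9 → best response b3.
Player 2 against M: payoffs -8, -6, 6, -5 → best response b3.
Player 2 against D: payoffs 3, -7, -8, 7 → best response b4.
Mutual best responses: (D, b4).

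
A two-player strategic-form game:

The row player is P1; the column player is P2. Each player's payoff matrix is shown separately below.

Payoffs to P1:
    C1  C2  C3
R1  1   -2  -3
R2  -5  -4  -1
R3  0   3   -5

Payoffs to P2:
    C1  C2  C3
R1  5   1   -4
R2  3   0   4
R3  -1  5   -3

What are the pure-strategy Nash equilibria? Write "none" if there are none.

(R1, C1); (R2, C3); (R3, C2)

(R1, C1): P1 gets 1, best alternative 0; P2 gets 5, best alternative 1. No profitable deviation — NE.
(R1, C2): P1 can switch to R3 (-2 → 3). Not NE.
(R1, C3): P1 can switch to R2 (-3 → -1). Not NE.
(R2, C1): P1 can switch to R1 (-5 → 1). Not NE.
(R2, C2): P1 can switch to R1 (-4 → -2). Not NE.
(R2, C3): P1 gets -1, best alternative -3; P2 gets 4, best alternative 3. No profitable deviation — NE.
(R3, C1): P1 can switch to R1 (0 → 1). Not NE.
(R3, C2): P1 gets 3, best alternative -2; P2 gets 5, best alternative -1. No profitable deviation — NE.
(R3, C3): P1 can switch to R1 (-5 → -3). Not NE.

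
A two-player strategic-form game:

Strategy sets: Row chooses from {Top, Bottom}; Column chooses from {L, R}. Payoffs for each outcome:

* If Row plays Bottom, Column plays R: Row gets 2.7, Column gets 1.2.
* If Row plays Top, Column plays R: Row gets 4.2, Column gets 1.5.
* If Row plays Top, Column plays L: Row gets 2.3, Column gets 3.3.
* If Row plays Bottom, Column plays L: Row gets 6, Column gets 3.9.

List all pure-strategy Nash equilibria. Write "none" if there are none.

Row against L: payoffs 2.3, 6 → best response Bottom.
Row against R: payoffs 4.2, 2.7 → best response Top.
Column against Top: payoffs 3.3, 1.5 → best response L.
Column against Bottom: payoffs 3.9, 1.2 → best response L.
Mutual best responses: (Bottom, L).

Pure NE: (Bottom, L)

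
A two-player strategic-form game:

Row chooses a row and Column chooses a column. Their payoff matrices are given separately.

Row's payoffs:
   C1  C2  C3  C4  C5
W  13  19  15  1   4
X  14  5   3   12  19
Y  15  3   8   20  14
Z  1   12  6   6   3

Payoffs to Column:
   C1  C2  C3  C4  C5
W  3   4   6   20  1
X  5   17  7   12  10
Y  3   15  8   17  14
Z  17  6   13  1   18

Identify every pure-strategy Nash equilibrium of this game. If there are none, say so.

Pure NE: (Y, C4)

Mark each player's best response to every combination of opponents' strategies; a profile where every player is best-responding is a pure Nash equilibrium.
Row against C1: payoffs 13, 14, 15, 1 → best response Y.
Row against C2: payoffs 19, 5, 3, 12 → best response W.
Row against C3: payoffs 15, 3, 8, 6 → best response W.
Row against C4: payoffs 1, 12, 20, 6 → best response Y.
Row against C5: payoffs 4, 19, 14, 3 → best response X.
Column against W: payoffs 3, 4, 6, 20, 1 → best response C4.
Column against X: payoffs 5, 17, 7, 12, 10 → best response C2.
Column against Y: payoffs 3, 15, 8, 17, 14 → best response C4.
Column against Z: payoffs 17, 6, 13, 1, 18 → best response C5.
Mutual best responses: (Y, C4).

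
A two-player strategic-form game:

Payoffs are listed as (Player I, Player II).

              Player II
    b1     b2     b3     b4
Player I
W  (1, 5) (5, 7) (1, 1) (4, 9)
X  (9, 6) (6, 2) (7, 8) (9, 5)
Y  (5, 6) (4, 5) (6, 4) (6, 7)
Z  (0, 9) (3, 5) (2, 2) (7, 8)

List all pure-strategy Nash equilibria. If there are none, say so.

Mark each player's best response to every combination of opponents' strategies; a profile where every player is best-responding is a pure Nash equilibrium.
Player I against b1: payoffs 1, 9, 5, 0 → best response X.
Player I against b2: payoffs 5, 6, 4, 3 → best response X.
Player I against b3: payoffs 1, 7, 6, 2 → best response X.
Player I against b4: payoffs 4, 9, 6, 7 → best response X.
Player II against W: payoffs 5, 7, 1, 9 → best response b4.
Player II against X: payoffs 6, 2, 8, 5 → best response b3.
Player II against Y: payoffs 6, 5, 4, 7 → best response b4.
Player II against Z: payoffs 9, 5, 2, 8 → best response b1.
Mutual best responses: (X, b3).

Pure NE: (X, b3)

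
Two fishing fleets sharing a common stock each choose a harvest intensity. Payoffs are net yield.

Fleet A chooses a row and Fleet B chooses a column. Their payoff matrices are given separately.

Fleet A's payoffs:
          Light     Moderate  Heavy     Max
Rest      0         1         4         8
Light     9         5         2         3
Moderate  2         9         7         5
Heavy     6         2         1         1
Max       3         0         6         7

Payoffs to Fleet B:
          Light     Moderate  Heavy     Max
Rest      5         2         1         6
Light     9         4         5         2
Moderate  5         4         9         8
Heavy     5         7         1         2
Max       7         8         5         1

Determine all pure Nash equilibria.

For each player, find the best response to each opponent profile; mutual best responses are the pure NE.
Fleet A against Light: payoffs 0, 9, 2, 6, 3 → best response Light.
Fleet A against Moderate: payoffs 1, 5, 9, 2, 0 → best response Moderate.
Fleet A against Heavy: payoffs 4, 2, 7, 1, 6 → best response Moderate.
Fleet A against Max: payoffs 8, 3, 5, 1, 7 → best response Rest.
Fleet B against Rest: payoffs 5, 2, 1, 6 → best response Max.
Fleet B against Light: payoffs 9, 4, 5, 2 → best response Light.
Fleet B against Moderate: payoffs 5, 4, 9, 8 → best response Heavy.
Fleet B against Heavy: payoffs 5, 7, 1, 2 → best response Moderate.
Fleet B against Max: payoffs 7, 8, 5, 1 → best response Moderate.
Mutual best responses: (Rest, Max); (Light, Light); (Moderate, Heavy).

(Rest, Max); (Light, Light); (Moderate, Heavy)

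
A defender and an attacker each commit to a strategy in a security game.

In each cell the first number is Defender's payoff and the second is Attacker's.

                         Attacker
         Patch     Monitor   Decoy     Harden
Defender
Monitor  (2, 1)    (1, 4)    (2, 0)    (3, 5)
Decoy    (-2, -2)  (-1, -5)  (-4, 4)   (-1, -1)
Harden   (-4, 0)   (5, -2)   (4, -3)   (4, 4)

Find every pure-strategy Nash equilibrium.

Defender against Patch: payoffs 2, -2, -4 → best response Monitor.
Defender against Monitor: payoffs 1, -1, 5 → best response Harden.
Defender against Decoy: payoffs 2, -4, 4 → best response Harden.
Defender against Harden: payoffs 3, -1, 4 → best response Harden.
Attacker against Monitor: payoffs 1, 4, 0, 5 → best response Harden.
Attacker against Decoy: payoffs -2, -5, 4, -1 → best response Decoy.
Attacker against Harden: payoffs 0, -2, -3, 4 → best response Harden.
Mutual best responses: (Harden, Harden).

Pure NE: (Harden, Harden)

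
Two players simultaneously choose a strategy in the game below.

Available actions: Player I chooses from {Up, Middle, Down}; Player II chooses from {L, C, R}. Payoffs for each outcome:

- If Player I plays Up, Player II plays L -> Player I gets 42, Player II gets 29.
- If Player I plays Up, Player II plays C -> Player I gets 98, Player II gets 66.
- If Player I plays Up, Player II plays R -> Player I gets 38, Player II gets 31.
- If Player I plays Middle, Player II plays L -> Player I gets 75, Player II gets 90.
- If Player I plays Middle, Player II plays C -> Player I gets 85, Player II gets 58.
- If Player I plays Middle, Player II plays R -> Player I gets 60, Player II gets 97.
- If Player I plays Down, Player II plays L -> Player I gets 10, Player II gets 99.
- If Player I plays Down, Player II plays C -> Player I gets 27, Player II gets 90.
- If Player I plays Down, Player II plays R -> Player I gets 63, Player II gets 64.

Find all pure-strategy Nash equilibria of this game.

The unique pure-strategy Nash equilibrium is (Up, C).

For each player, find the best response to each opponent profile; mutual best responses are the pure NE.
Player I against L: payoffs 42, 75, 10 → best response Middle.
Player I against C: payoffs 98, 85, 27 → best response Up.
Player I against R: payoffs 38, 60, 63 → best response Down.
Player II against Up: payoffs 29, 66, 31 → best response C.
Player II against Middle: payoffs 90, 58, 97 → best response R.
Player II against Down: payoffs 99, 90, 64 → best response L.
Mutual best responses: (Up, C).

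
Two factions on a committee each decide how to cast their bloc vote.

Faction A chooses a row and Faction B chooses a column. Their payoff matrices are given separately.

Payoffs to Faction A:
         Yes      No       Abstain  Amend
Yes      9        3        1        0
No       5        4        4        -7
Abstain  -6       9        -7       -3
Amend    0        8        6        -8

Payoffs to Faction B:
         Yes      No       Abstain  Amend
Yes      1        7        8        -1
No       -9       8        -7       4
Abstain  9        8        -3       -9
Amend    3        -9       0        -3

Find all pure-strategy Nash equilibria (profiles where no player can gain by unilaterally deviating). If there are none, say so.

There is no pure-strategy Nash equilibrium.

For each strategy profile, look for a profitable unilateral deviation.
(Yes, Yes): Faction B can switch to No (1 → 7). Not NE.
(Yes, No): Faction A can switch to No (3 → 4). Not NE.
(Yes, Abstain): Faction A can switch to No (1 → 4). Not NE.
(Yes, Amend): Faction B can switch to Yes (-1 → 1). Not NE.
(No, Yes): Faction A can switch to Yes (5 → 9). Not NE.
(No, No): Faction A can switch to Abstain (4 → 9). Not NE.
(No, Abstain): Faction A can switch to Amend (4 → 6). Not NE.
(No, Amend): Faction A can switch to Yes (-7 → 0). Not NE.
(Abstain, Yes): Faction A can switch to Yes (-6 → 9). Not NE.
(Abstain, No): Faction B can switch to Yes (8 → 9). Not NE.
(The remaining 6 profiles each have a profitable deviation by the same check.)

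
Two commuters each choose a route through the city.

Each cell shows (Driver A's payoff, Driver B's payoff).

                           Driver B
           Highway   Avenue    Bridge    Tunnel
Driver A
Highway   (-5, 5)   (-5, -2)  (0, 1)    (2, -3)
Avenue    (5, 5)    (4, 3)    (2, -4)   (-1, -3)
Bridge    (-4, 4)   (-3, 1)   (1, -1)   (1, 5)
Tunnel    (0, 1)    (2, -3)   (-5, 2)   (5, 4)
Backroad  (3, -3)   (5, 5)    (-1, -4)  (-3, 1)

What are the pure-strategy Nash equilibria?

Pure-strategy Nash equilibria: (Avenue, Highway) and (Tunnel, Tunnel) and (Backroad, Avenue)

(Highway, Highway): Driver A can switch to Avenue (-5 → 5). Not NE.
(Highway, Avenue): Driver A can switch to Avenue (-5 → 4). Not NE.
(Highway, Bridge): Driver A can switch to Avenue (0 → 2). Not NE.
(Highway, Tunnel): Driver A can switch to Tunnel (2 → 5). Not NE.
(Avenue, Highway): Driver A gets 5, best alternative 3; Driver B gets 5, best alternative 3. No profitable deviation — NE.
(Avenue, Avenue): Driver A can switch to Backroad (4 → 5). Not NE.
(Avenue, Bridge): Driver B can switch to Highway (-4 → 5). Not NE.
(Tunnel, Tunnel): Driver A gets 5, best alternative 2; Driver B gets 4, best alternative 2. No profitable deviation — NE.
(Backroad, Avenue): Driver A gets 5, best alternative 4; Driver B gets 5, best alternative 1. No profitable deviation — NE.
(The remaining 11 profiles each have a profitable deviation by the same check.)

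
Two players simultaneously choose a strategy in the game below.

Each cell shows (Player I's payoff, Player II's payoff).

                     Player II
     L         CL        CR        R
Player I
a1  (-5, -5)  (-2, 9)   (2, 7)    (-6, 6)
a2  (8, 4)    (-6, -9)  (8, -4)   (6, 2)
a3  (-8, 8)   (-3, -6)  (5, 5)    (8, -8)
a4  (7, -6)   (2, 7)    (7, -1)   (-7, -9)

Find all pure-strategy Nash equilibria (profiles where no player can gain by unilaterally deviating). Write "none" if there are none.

Player I against L: payoffs -5, 8, -8, 7 → best response a2.
Player I against CL: payoffs -2, -6, -3, 2 → best response a4.
Player I against CR: payoffs 2, 8, 5, 7 → best response a2.
Player I against R: payoffs -6, 6, 8, -7 → best response a3.
Player II against a1: payoffs -5, 9, 7, 6 → best response CL.
Player II against a2: payoffs 4, -9, -4, 2 → best response L.
Player II against a3: payoffs 8, -6, 5, -8 → best response L.
Player II against a4: payoffs -6, 7, -1, -9 → best response CL.
Mutual best responses: (a2, L); (a4, CL).

Pure-strategy Nash equilibria: (a2, L); (a4, CL)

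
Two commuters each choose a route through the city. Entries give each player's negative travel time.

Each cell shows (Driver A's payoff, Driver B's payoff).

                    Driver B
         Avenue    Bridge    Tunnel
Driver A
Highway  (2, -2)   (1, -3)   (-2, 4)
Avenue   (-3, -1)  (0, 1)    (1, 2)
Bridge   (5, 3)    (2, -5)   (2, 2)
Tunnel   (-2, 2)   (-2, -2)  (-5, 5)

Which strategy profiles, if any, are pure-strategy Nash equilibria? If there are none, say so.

Driver A against Avenue: payoffs 2, -3, 5, -2 → best response Bridge.
Driver A against Bridge: payoffs 1, 0, 2, -2 → best response Bridge.
Driver A against Tunnel: payoffs -2, 1, 2, -5 → best response Bridge.
Driver B against Highway: payoffs -2, -3, 4 → best response Tunnel.
Driver B against Avenue: payoffs -1, 1, 2 → best response Tunnel.
Driver B against Bridge: payoffs 3, -5, 2 → best response Avenue.
Driver B against Tunnel: payoffs 2, -2, 5 → best response Tunnel.
Mutual best responses: (Bridge, Avenue).

Pure NE: (Bridge, Avenue)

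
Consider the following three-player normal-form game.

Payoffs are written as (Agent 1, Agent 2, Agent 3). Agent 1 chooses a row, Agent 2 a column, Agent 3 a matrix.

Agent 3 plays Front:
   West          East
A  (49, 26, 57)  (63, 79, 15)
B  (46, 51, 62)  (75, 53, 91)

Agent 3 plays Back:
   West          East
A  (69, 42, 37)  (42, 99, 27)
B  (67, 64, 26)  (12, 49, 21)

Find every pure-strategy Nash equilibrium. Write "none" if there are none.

Agent 1 against (West, Front): payoffs 49, 46 → best response A.
Agent 1 against (West, Back): payoffs 69, 67 → best response A.
Agent 1 against (East, Front): payoffs 63, 75 → best response B.
Agent 1 against (East, Back): payoffs 42, 12 → best response A.
Agent 2 against (A, Front): payoffs 26, 79 → best response East.
Agent 2 against (A, Back): payoffs 42, 99 → best response East.
Agent 2 against (B, Front): payoffs 51, 53 → best response East.
Agent 2 against (B, Back): payoffs 64, 49 → best response West.
Agent 3 against (A, West): payoffs 57, 37 → best response Front.
Agent 3 against (A, East): payoffs 15, 27 → best response Back.
Agent 3 against (B, West): payoffs 62, 26 → best response Front.
Agent 3 against (B, East): payoffs 91, 21 → best response Front.
Mutual best responses: (A, East, Back); (B, East, Front).

The pure Nash equilibria are (A, East, Back) and (B, East, Front).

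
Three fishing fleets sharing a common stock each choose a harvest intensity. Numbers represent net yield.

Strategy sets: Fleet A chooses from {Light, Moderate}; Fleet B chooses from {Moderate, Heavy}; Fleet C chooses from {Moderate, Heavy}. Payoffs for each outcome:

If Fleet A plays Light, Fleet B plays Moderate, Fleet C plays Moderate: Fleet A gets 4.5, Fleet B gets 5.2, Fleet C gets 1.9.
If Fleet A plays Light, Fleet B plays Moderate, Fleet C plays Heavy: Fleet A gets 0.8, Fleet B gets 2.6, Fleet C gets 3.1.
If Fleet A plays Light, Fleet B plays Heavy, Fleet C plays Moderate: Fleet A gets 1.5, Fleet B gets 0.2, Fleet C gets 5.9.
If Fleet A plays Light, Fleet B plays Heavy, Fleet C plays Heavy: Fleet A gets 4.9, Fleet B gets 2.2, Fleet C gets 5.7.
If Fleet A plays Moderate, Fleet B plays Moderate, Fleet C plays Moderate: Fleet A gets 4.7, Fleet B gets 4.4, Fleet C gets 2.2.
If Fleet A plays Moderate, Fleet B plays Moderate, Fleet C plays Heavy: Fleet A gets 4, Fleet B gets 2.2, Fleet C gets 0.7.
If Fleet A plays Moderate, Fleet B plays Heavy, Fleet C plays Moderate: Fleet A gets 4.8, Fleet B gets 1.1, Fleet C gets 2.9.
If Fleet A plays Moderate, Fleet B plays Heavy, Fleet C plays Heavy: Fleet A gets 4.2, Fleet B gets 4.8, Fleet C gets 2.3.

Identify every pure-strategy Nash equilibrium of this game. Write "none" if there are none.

(Moderate, Moderate, Moderate)

Fleet A against (Moderate, Moderate): payoffs 4.5, 4.7 → best response Moderate.
Fleet A against (Moderate, Heavy): payoffs 0.8, 4 → best response Moderate.
Fleet A against (Heavy, Moderate): payoffs 1.5, 4.8 → best response Moderate.
Fleet A against (Heavy, Heavy): payoffs 4.9, 4.2 → best response Light.
Fleet B against (Light, Moderate): payoffs 5.2, 0.2 → best response Moderate.
Fleet B against (Light, Heavy): payoffs 2.6, 2.2 → best response Moderate.
Fleet B against (Moderate, Moderate): payoffs 4.4, 1.1 → best response Moderate.
Fleet B against (Moderate, Heavy): payoffs 2.2, 4.8 → best response Heavy.
Fleet C against (Light, Moderate): payoffs 1.9, 3.1 → best response Heavy.
Fleet C against (Light, Heavy): payoffs 5.9, 5.7 → best response Moderate.
Fleet C against (Moderate, Moderate): payoffs 2.2, 0.7 → best response Moderate.
Fleet C against (Moderate, Heavy): payoffs 2.9, 2.3 → best response Moderate.
Mutual best responses: (Moderate, Moderate, Moderate).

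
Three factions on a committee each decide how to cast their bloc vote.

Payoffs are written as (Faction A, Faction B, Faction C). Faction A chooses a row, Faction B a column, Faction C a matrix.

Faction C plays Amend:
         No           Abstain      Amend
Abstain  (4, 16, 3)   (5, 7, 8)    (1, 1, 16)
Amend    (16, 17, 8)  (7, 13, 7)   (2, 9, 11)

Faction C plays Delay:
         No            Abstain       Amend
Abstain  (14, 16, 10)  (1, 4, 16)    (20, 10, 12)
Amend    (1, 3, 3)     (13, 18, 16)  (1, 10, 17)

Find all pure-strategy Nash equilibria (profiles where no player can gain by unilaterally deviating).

The pure Nash equilibria are (Abstain, No, Delay) and (Amend, No, Amend) and (Amend, Abstain, Delay).

(Abstain, No, Amend): Faction A can switch to Amend (4 → 16). Not NE.
(Abstain, No, Delay): Faction A gets 14, best alternative 1; Faction B gets 16, best alternative 10; Faction C gets 10, best alternative 3. No profitable deviation — NE.
(Abstain, Abstain, Amend): Faction A can switch to Amend (5 → 7). Not NE.
(Abstain, Abstain, Delay): Faction A can switch to Amend (1 → 13). Not NE.
(Abstain, Amend, Amend): Faction A can switch to Amend (1 → 2). Not NE.
(Abstain, Amend, Delay): Faction B can switch to No (10 → 16). Not NE.
(Amend, No, Amend): Faction A gets 16, best alternative 4; Faction B gets 17, best alternative 13; Faction C gets 8, best alternative 3. No profitable deviation — NE.
(Amend, No, Delay): Faction A can switch to Abstain (1 → 14). Not NE.
(Amend, Abstain, Amend): Faction B can switch to No (13 → 17). Not NE.
(Amend, Abstain, Delay): Faction A gets 13, best alternative 1; Faction B gets 18, best alternative 10; Faction C gets 16, best alternative 7. No profitable deviation — NE.
(Amend, Amend, Amend): Faction B can switch to No (9 → 17). Not NE.
(Amend, Amend, Delay): Faction A can switch to Abstain (1 → 20). Not NE.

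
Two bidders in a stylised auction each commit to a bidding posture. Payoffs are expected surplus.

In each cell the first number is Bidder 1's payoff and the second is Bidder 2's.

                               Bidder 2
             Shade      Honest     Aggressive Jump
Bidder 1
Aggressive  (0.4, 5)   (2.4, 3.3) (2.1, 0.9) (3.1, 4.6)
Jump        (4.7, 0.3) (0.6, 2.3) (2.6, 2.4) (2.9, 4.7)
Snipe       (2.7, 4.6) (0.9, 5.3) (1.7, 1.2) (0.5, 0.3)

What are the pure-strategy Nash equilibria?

none

Mark each player's best response to every combination of opponents' strategies; a profile where every player is best-responding is a pure Nash equilibrium.
Bidder 1 against Shade: payoffs 0.4, 4.7, 2.7 → best response Jump.
Bidder 1 against Honest: payoffs 2.4, 0.6, 0.9 → best response Aggressive.
Bidder 1 against Aggressive: payoffs 2.1, 2.6, 1.7 → best response Jump.
Bidder 1 against Jump: payoffs 3.1, 2.9, 0.5 → best response Aggressive.
Bidder 2 against Aggressive: payoffs 5, 3.3, 0.9, 4.6 → best response Shade.
Bidder 2 against Jump: payoffs 0.3, 2.3, 2.4, 4.7 → best response Jump.
Bidder 2 against Snipe: payoffs 4.6, 5.3, 1.2, 0.3 → best response Honest.
No profile is a mutual best response for all players.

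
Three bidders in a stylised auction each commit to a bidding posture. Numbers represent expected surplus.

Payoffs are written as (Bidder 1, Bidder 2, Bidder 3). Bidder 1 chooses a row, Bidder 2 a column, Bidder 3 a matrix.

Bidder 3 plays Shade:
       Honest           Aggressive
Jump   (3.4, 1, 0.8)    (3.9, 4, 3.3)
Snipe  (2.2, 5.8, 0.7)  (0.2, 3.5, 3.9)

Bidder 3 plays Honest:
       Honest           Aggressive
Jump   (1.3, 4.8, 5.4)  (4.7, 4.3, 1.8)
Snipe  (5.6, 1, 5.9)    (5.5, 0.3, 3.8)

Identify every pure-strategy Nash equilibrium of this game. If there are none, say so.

Pure-strategy Nash equilibria: (Jump, Aggressive, Shade); (Snipe, Honest, Honest)

Check each profile: it is a Nash equilibrium iff no player can strictly gain by switching unilaterally.
(Jump, Honest, Shade): Bidder 2 can switch to Aggressive (1 → 4). Not NE.
(Jump, Honest, Honest): Bidder 1 can switch to Snipe (1.3 → 5.6). Not NE.
(Jump, Aggressive, Shade): Bidder 1 gets 3.9, best alternative 0.2; Bidder 2 gets 4, best alternative 1; Bidder 3 gets 3.3, best alternative 1.8. No profitable deviation — NE.
(Jump, Aggressive, Honest): Bidder 1 can switch to Snipe (4.7 → 5.5). Not NE.
(Snipe, Honest, Shade): Bidder 1 can switch to Jump (2.2 → 3.4). Not NE.
(Snipe, Honest, Honest): Bidder 1 gets 5.6, best alternative 1.3; Bidder 2 gets 1, best alternative 0.3; Bidder 3 gets 5.9, best alternative 0.7. No profitable deviation — NE.
(Snipe, Aggressive, Shade): Bidder 1 can switch to Jump (0.2 → 3.9). Not NE.
(Snipe, Aggressive, Honest): Bidder 2 can switch to Honest (0.3 → 1). Not NE.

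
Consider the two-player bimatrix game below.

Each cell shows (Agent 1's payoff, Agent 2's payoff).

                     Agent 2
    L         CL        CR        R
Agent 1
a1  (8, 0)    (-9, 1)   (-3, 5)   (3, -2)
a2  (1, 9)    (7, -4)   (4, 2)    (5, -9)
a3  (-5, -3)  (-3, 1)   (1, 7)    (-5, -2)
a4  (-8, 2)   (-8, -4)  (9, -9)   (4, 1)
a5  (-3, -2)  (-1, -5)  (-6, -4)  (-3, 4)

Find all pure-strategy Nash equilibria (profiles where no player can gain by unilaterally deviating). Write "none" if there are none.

No pure-strategy Nash equilibrium.

(a1, L): Agent 2 can switch to CL (0 → 1). Not NE.
(a1, CL): Agent 1 can switch to a2 (-9 → 7). Not NE.
(a1, CR): Agent 1 can switch to a2 (-3 → 4). Not NE.
(a1, R): Agent 1 can switch to a2 (3 → 5). Not NE.
(a2, L): Agent 1 can switch to a1 (1 → 8). Not NE.
(a2, CL): Agent 2 can switch to L (-4 → 9). Not NE.
(a2, CR): Agent 1 can switch to a4 (4 → 9). Not NE.
(a2, R): Agent 2 can switch to L (-9 → 9). Not NE.
(The remaining 12 profiles each have a profitable deviation by the same check.)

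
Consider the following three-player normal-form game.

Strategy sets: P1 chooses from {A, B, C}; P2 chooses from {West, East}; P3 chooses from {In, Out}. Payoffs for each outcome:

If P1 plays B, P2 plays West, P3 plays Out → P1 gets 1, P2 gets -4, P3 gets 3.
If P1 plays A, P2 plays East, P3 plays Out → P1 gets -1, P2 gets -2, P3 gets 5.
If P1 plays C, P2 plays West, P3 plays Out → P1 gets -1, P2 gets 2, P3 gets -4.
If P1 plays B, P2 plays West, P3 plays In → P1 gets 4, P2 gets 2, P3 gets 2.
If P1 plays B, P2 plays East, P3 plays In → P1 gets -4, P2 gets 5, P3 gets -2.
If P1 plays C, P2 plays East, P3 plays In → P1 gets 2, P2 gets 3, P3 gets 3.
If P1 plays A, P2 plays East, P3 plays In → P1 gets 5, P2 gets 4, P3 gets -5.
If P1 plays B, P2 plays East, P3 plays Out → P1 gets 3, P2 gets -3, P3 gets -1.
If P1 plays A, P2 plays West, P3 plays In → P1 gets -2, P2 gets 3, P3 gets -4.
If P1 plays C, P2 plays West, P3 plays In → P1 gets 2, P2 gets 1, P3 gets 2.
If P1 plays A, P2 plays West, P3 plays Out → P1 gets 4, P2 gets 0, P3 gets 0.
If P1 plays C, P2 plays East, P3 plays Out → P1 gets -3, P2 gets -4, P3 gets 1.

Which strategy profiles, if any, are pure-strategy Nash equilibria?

(A, West, In): P1 can switch to B (-2 → 4). Not NE.
(A, West, Out): P1 gets 4, best alternative 1; P2 gets 0, best alternative -2; P3 gets 0, best alternative -4. No profitable deviation — NE.
(A, East, In): P3 can switch to Out (-5 → 5). Not NE.
(A, East, Out): P1 can switch to B (-1 → 3). Not NE.
(B, West, In): P2 can switch to East (2 → 5). Not NE.
(B, West, Out): P1 can switch to A (1 → 4). Not NE.
(B, East, In): P1 can switch to A (-4 → 5). Not NE.
(B, East, Out): P1 gets 3, best alternative -1; P2 gets -3, best alternative -4; P3 gets -1, best alternative -2. No profitable deviation — NE.
(C, West, In): P1 can switch to B (2 → 4). Not NE.
(C, West, Out): P1 can switch to A (-1 → 4). Not NE.
(The remaining 2 profiles each have a profitable deviation by the same check.)

(A, West, Out), (B, East, Out)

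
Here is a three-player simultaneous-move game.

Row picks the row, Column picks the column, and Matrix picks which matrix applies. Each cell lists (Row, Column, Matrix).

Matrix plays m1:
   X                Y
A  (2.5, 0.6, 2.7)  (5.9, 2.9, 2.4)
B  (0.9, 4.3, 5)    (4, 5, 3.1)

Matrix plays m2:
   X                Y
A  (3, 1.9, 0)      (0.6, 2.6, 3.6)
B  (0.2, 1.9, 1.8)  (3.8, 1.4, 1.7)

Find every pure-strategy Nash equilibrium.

Row against (X, m1): payoffs 2.5, 0.9 → best response A.
Row against (X, m2): payoffs 3, 0.2 → best response A.
Row against (Y, m1): payoffs 5.9, 4 → best response A.
Row against (Y, m2): payoffs 0.6, 3.8 → best response B.
Column against (A, m1): payoffs 0.6, 2.9 → best response Y.
Column against (A, m2): payoffs 1.9, 2.6 → best response Y.
Column against (B, m1): payoffs 4.3, 5 → best response Y.
Column against (B, m2): payoffs 1.9, 1.4 → best response X.
Matrix against (A, X): payoffs 2.7, 0 → best response m1.
Matrix against (A, Y): payoffs 2.4, 3.6 → best response m2.
Matrix against (B, X): payoffs 5, 1.8 → best response m1.
Matrix against (B, Y): payoffs 3.1, 1.7 → best response m1.
No profile is a mutual best response for all players.

There is no pure-strategy Nash equilibrium.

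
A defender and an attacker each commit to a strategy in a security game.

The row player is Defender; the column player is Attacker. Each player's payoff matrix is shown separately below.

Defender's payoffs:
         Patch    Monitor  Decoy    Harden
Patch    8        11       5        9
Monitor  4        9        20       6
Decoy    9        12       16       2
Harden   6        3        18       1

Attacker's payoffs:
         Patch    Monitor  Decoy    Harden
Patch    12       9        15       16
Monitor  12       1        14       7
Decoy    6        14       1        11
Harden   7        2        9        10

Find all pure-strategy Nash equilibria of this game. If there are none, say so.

Pure-strategy Nash equilibria: (Patch, Harden) and (Monitor, Decoy) and (Decoy, Monitor)

Defender against Patch: payoffs 8, 4, 9, 6 → best response Decoy.
Defender against Monitor: payoffs 11, 9, 12, 3 → best response Decoy.
Defender against Decoy: payoffs 5, 20, 16, 18 → best response Monitor.
Defender against Harden: payoffs 9, 6, 2, 1 → best response Patch.
Attacker against Patch: payoffs 12, 9, 15, 16 → best response Harden.
Attacker against Monitor: payoffs 12, 1, 14, 7 → best response Decoy.
Attacker against Decoy: payoffs 6, 14, 1, 11 → best response Monitor.
Attacker against Harden: payoffs 7, 2, 9, 10 → best response Harden.
Mutual best responses: (Patch, Harden); (Monitor, Decoy); (Decoy, Monitor).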